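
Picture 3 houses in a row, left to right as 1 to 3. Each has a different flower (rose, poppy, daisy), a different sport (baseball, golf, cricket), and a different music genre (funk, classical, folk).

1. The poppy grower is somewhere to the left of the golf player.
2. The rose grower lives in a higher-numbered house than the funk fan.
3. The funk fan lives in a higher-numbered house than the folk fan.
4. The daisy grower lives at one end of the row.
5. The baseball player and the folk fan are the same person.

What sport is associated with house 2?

From clue 3, the funk fan must be in house 2.
From clue 3, the folk fan must be in house 1.
By clue 5, the baseball player is in house 1.
So house 3 gets classical for music genre.
The rose grower is in house 3 (clue 2).
That leaves daisy as the flower for house 1.
The only flower still possible for house 2 is poppy.
Clue 1 places the golf player in house 3.
House 2 sport: only cricket fits.
So: house 1 = daisy/baseball/folk, house 2 = poppy/cricket/funk, house 3 = rose/golf/classical.

cricket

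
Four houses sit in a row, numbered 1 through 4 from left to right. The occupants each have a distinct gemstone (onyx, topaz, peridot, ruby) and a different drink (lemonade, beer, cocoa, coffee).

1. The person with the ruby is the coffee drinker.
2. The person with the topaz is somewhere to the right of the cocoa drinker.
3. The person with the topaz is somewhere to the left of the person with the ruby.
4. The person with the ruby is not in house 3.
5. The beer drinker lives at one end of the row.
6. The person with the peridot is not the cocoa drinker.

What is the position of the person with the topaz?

By clue 4, the person with the ruby is in house 4.
From clue 1, the coffee drinker must be in house 4.
House 3's drink must be lemonade (nothing else left).
So house 1 gets beer for drink.
The only drink still possible for house 2 is cocoa.
The person with the topaz is in house 3 (clue 2).
House 1 gemstone: only peridot fits.
The only gemstone still possible for house 2 is onyx.
So: house 1 = peridot/beer, house 2 = onyx/cocoa, house 3 = topaz/lemonade, house 4 = ruby/coffee.

3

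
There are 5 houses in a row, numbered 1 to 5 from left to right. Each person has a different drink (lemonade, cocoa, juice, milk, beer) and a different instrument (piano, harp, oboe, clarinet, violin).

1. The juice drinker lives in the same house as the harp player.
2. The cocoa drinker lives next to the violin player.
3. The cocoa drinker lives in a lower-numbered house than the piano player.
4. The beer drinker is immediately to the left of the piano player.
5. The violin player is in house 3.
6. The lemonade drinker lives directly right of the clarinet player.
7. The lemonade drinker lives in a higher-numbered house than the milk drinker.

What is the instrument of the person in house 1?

Clue 5: the violin player is in house 3.
The beer drinker is narrowed to house 3 or 4; consider each.
Placing it in house 3 leads to a contradiction, so it's in house 4.
From clue 4, the piano player must be in house 5.
So house 1 gets juice for drink.
So house 2 gets cocoa for drink.
That leaves milk as the drink for house 3.
The only drink still possible for house 5 is lemonade.
Clue 1 places the harp player in house 1.
The clarinet player is in house 4 (clue 6).
House 2's instrument must be oboe (nothing else left).
So: house 1 = juice/harp, house 2 = cocoa/oboe, house 3 = milk/violin, house 4 = beer/clarinet, house 5 = lemonade/piano.

harp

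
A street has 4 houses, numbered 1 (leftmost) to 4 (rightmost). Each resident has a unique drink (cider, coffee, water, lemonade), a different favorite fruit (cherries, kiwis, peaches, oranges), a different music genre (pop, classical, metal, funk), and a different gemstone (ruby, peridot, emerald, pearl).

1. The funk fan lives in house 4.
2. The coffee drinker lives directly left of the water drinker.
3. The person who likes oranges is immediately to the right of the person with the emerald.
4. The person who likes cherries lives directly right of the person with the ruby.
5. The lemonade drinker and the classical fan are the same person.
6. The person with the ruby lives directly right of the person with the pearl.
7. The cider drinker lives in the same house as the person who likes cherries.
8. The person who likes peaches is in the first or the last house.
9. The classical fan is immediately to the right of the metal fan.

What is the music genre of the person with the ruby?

classical

From clue 1, the funk fan must be in house 4.
That leaves peridot as the gemstone for house 4.
House 1's drink must be coffee (nothing else left).
The water drinker is in house 2 (clue 2).
The only drink still possible for house 3 is lemonade.
House 4 drink: only cider fits.
Clue 5: the classical fan is in house 3.
Clue 7 places the person who likes cherries in house 4.
From clue 9, the metal fan must be in house 2.
That leaves peaches as the favorite fruit for house 1.
House 1 music genre: only pop fits.
The person with the ruby is in house 3 (clue 4).
Clue 6 places the person with the pearl in house 2.
House 1 gemstone: only emerald fits.
Clue 3 places the person who likes oranges in house 2.
That leaves kiwis as the favorite fruit for house 3.
So: house 1 = coffee/peaches/pop/emerald, house 2 = water/oranges/metal/pearl, house 3 = lemonade/kiwis/classical/ruby, house 4 = cider/cherries/funk/peridot.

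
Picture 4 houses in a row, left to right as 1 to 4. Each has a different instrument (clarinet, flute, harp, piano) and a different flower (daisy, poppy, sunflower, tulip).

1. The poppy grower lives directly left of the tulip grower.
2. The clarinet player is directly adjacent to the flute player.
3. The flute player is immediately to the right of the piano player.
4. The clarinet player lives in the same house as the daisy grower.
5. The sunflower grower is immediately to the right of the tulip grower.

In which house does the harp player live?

1

The poppy grower is narrowed to house 1 or 2; consider each.
Placing it in house 2 leads to a contradiction, so it's in house 1.
From clue 1, the tulip grower must be in house 2.
Clue 5 places the sunflower grower in house 3.
The only flower still possible for house 4 is daisy.
By clue 4, the clarinet player is in house 4.
Clue 2 places the flute player in house 3.
By clue 3, the piano player is in house 2.
The only instrument still possible for house 1 is harp.
So: house 1 = harp/poppy, house 2 = piano/tulip, house 3 = flute/sunflower, house 4 = clarinet/daisy.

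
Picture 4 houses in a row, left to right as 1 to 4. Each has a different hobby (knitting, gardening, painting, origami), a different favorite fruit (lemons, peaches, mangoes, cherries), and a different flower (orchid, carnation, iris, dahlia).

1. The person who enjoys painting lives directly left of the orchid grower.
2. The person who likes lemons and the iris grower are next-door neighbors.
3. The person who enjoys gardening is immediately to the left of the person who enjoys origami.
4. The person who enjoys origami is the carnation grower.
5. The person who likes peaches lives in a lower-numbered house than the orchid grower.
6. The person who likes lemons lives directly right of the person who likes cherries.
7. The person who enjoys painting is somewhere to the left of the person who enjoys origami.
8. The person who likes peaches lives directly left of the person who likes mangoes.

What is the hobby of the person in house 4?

The person who enjoys gardening is narrowed to house 1 or 2 or 3; consider each.
Placing it in house 1 and house 2 leads to a contradiction, so it's in house 3.
The person who enjoys origami is in house 4 (clue 3).
By clue 4, the carnation grower is in house 4.
House 4 favorite fruit: only lemons fits.
From clue 2, the iris grower must be in house 3.
Clue 6 places the person who likes cherries in house 3.
That leaves peaches as the favorite fruit for house 1.
So house 2 gets mangoes for favorite fruit.
That leaves dahlia as the flower for house 1.
The only flower still possible for house 2 is orchid.
The person who enjoys painting is in house 1 (clue 1).
House 2's hobby must be knitting (nothing else left).
So: house 1 = painting/peaches/dahlia, house 2 = knitting/mangoes/orchid, house 3 = gardening/cherries/iris, house 4 = origami/lemons/carnation.

origami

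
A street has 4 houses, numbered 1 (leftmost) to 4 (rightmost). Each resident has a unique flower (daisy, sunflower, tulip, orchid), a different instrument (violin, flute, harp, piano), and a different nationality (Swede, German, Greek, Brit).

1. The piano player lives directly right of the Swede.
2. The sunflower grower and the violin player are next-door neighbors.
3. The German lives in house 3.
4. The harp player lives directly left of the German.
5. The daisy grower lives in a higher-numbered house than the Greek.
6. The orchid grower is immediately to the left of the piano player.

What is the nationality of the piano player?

The German is in house 3 (clue 3).
From clue 4, the harp player must be in house 2.
That leaves Brit as the nationality for house 4.
By clue 1, the piano player is in house 3.
Clue 1 places the Swede in house 2.
Clue 6 places the orchid grower in house 2.
House 1's flower must be tulip (nothing else left).
House 1's nationality must be Greek (nothing else left).
Clue 2 places the sunflower grower in house 3.
Clue 2: the violin player is in house 4.
House 4 flower: only daisy fits.
That leaves flute as the instrument for house 1.
So: house 1 = tulip/flute/Greek, house 2 = orchid/harp/Swede, house 3 = sunflower/piano/German, house 4 = daisy/violin/Brit.

German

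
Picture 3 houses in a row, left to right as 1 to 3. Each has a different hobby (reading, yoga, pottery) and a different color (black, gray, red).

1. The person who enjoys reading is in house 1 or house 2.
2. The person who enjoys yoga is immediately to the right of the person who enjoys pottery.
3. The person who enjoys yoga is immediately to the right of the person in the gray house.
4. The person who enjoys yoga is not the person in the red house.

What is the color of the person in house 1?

The only hobby still possible for house 3 is yoga.
The person who enjoys pottery is in house 2 (clue 2).
Clue 3: the person in the gray house is in house 2.
The only hobby still possible for house 1 is reading.
House 1 color: only red fits.
House 3's color must be black (nothing else left).
So: house 1 = reading/red, house 2 = pottery/gray, house 3 = yoga/black.

red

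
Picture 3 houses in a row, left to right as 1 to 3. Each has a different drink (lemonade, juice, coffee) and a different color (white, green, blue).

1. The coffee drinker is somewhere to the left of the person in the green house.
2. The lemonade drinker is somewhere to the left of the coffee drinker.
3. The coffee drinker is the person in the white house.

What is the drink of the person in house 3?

juice

From clue 2, the lemonade drinker must be in house 1.
Clue 2: the coffee drinker is in house 2.
Clue 3 places the person in the white house in house 2.
So house 3 gets juice for drink.
That leaves blue as the color for house 1.
The only color still possible for house 3 is green.
So: house 1 = lemonade/blue, house 2 = coffee/white, house 3 = juice/green.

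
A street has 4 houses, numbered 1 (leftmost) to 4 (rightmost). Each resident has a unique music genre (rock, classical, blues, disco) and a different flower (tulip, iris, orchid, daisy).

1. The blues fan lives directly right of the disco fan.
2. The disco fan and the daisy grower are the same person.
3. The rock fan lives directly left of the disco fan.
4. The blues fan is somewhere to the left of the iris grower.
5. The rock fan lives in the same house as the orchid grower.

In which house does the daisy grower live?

2

House 4's music genre must be classical (nothing else left).
From clue 1, the blues fan must be in house 3.
The disco fan is in house 2 (clue 1).
Clue 2: the daisy grower is in house 2.
Clue 3 places the rock fan in house 1.
Clue 4 places the iris grower in house 4.
By clue 5, the orchid grower is in house 1.
That leaves tulip as the flower for house 3.
So: house 1 = rock/orchid, house 2 = disco/daisy, house 3 = blues/tulip, house 4 = classical/iris.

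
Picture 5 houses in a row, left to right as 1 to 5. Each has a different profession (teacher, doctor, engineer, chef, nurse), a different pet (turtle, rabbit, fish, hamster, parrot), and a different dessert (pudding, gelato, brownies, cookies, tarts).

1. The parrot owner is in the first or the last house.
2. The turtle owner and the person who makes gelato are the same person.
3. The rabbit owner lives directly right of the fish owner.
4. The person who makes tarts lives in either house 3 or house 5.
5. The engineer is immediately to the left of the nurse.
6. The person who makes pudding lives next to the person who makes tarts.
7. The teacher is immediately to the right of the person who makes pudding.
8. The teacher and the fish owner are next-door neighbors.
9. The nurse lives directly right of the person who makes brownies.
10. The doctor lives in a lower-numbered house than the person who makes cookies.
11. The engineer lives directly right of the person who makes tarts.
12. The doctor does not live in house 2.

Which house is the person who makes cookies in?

5

Clue 11: the engineer is in house 4.
Clue 11 places the person who makes tarts in house 3.
From clue 5, the nurse must be in house 5.
The person who makes brownies is in house 4 (clue 9).
So house 2 gets chef for profession.
House 1's dessert must be gelato (nothing else left).
So house 5 gets cookies for dessert.
By clue 2, the turtle owner is in house 1.
So house 1 gets doctor for profession.
House 3 profession: only teacher fits.
So house 5 gets parrot for pet.
House 2's dessert must be pudding (nothing else left).
Clue 3: the fish owner is in house 2.
So house 3 gets rabbit for pet.
The only pet still possible for house 4 is hamster.
So: house 1 = doctor/turtle/gelato, house 2 = chef/fish/pudding, house 3 = teacher/rabbit/tarts, house 4 = engineer/hamster/brownies, house 5 = nurse/parrot/cookies.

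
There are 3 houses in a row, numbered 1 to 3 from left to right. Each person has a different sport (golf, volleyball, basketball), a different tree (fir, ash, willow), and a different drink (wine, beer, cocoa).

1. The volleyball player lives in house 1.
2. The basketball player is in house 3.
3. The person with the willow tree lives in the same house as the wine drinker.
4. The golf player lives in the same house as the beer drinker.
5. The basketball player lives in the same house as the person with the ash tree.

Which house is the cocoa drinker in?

3

By clue 1, the volleyball player is in house 1.
Clue 2: the basketball player is in house 3.
Clue 5 places the person with the ash tree in house 3.
The only sport still possible for house 2 is golf.
Clue 4 places the beer drinker in house 2.
So house 3 gets cocoa for drink.
Clue 3: the person with the willow tree is in house 1.
House 2's tree must be fir (nothing else left).
House 1's drink must be wine (nothing else left).
So: house 1 = volleyball/willow/wine, house 2 = golf/fir/beer, house 3 = basketball/ash/cocoa.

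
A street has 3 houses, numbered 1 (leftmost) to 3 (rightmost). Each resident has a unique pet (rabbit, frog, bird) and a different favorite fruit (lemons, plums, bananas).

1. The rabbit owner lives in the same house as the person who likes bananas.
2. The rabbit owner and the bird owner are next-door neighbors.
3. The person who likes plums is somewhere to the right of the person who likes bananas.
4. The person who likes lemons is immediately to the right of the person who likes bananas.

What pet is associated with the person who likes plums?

frog

House 1's favorite fruit must be bananas (nothing else left).
The rabbit owner is in house 1 (clue 1).
By clue 2, the bird owner is in house 2.
By clue 4, the person who likes lemons is in house 2.
So house 3 gets frog for pet.
House 3's favorite fruit must be plums (nothing else left).
So: house 1 = rabbit/bananas, house 2 = bird/lemons, house 3 = frog/plums.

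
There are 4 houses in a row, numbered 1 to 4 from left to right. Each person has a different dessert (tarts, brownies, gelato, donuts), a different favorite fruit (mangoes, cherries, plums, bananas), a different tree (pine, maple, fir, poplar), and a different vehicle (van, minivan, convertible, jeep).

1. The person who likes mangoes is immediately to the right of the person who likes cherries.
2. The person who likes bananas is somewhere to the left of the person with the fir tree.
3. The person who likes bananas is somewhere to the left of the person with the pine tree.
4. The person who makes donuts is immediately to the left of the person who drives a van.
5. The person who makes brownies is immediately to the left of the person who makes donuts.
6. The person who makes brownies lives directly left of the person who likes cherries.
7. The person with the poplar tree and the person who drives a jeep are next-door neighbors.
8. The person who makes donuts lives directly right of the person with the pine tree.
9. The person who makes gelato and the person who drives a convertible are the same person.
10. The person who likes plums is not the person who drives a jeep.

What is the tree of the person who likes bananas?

Clue 8: the person who makes donuts is in house 3.
Clue 8: the person with the pine tree is in house 2.
Clue 3 places the person who likes bananas in house 1.
Clue 4: the person who drives a van is in house 4.
By clue 5, the person who makes brownies is in house 2.
From clue 6, the person who likes cherries must be in house 3.
That leaves plums as the favorite fruit for house 2.
So house 4 gets mangoes for favorite fruit.
By clue 9, the person who makes gelato is in house 1.
The person who drives a convertible is in house 1 (clue 9).
Clue 10: the person who drives a jeep is in house 3.
House 4's dessert must be tarts (nothing else left).
The only vehicle still possible for house 2 is minivan.
Clue 7: the person with the poplar tree is in house 4.
So house 1 gets maple for tree.
The only tree still possible for house 3 is fir.
So: house 1 = gelato/bananas/maple/convertible, house 2 = brownies/plums/pine/minivan, house 3 = donuts/cherries/fir/jeep, house 4 = tarts/mangoes/poplar/van.

maple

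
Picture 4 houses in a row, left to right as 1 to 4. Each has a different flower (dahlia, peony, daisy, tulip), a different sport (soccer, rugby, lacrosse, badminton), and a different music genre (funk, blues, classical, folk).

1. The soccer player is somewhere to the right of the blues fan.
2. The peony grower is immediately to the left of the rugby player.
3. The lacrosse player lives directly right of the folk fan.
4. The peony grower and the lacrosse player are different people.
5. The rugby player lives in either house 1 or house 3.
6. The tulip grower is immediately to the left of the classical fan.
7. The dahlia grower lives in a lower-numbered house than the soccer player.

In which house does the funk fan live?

By clue 5, the rugby player is in house 3.
That leaves daisy as the flower for house 4.
House 1's sport must be badminton (nothing else left).
Clue 2 places the peony grower in house 2.
From clue 4, the lacrosse player must be in house 4.
So house 2 gets soccer for sport.
From clue 1, the blues fan must be in house 1.
The folk fan is in house 3 (clue 3).
By clue 7, the dahlia grower is in house 1.
That leaves tulip as the flower for house 3.
By clue 6, the classical fan is in house 4.
House 2 music genre: only funk fits.
So: house 1 = dahlia/badminton/blues, house 2 = peony/soccer/funk, house 3 = tulip/rugby/folk, house 4 = daisy/lacrosse/classical.

2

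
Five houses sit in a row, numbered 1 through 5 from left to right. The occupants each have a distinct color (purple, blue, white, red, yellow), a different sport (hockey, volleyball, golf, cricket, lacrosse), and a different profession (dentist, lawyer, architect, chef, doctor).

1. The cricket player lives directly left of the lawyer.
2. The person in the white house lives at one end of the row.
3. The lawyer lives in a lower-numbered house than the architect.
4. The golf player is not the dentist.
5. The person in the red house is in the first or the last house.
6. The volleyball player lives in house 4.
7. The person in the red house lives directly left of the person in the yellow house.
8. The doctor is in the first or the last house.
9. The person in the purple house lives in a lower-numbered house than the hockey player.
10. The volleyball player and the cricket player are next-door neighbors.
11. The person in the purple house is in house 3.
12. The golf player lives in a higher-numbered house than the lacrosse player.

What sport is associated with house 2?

golf

From clue 6, the volleyball player must be in house 4.
By clue 7, the person in the red house is in house 1.
Clue 7: the person in the yellow house is in house 2.
Clue 10: the cricket player is in house 3.
From clue 11, the person in the purple house must be in house 3.
House 4 color: only blue fits.
House 5's color must be white (nothing else left).
That leaves lacrosse as the sport for house 1.
Clue 1 places the lawyer in house 4.
By clue 3, the architect is in house 5.
Clue 9: the hockey player is in house 5.
So house 2 gets golf for sport.
House 1's profession must be doctor (nothing else left).
Clue 4 places the dentist in house 3.
So house 2 gets chef for profession.
So: house 1 = red/lacrosse/doctor, house 2 = yellow/golf/chef, house 3 = purple/cricket/dentist, house 4 = blue/volleyball/lawyer, house 5 = white/hockey/architect.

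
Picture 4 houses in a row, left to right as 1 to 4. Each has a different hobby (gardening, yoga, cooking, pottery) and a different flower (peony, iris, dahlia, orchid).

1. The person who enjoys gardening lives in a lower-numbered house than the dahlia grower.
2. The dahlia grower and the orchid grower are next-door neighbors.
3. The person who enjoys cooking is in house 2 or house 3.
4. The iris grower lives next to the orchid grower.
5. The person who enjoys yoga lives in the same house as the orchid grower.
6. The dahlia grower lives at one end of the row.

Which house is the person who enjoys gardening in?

1

By clue 6, the dahlia grower is in house 4.
From clue 2, the orchid grower must be in house 3.
From clue 4, the iris grower must be in house 2.
The person who enjoys yoga is in house 3 (clue 5).
House 2's hobby must be cooking (nothing else left).
House 4 hobby: only pottery fits.
House 1 flower: only peony fits.
House 1 hobby: only gardening fits.
So: house 1 = gardening/peony, house 2 = cooking/iris, house 3 = yoga/orchid, house 4 = pottery/dahlia.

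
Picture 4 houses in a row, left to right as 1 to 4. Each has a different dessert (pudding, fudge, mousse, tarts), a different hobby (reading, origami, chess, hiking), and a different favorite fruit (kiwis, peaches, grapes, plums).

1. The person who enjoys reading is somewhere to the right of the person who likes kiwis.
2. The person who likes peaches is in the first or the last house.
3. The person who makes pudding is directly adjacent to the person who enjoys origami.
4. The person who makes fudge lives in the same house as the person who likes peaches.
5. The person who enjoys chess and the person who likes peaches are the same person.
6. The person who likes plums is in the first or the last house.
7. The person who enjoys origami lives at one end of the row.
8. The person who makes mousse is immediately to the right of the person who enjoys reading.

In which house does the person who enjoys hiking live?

2

That leaves grapes as the favorite fruit for house 3.
The only favorite fruit still possible for house 2 is kiwis.
Clue 1: the person who enjoys reading is in house 3.
The person who makes mousse is in house 4 (clue 8).
The only hobby still possible for house 2 is hiking.
From clue 4, the person who likes peaches must be in house 1.
The person who enjoys chess is in house 1 (clue 5).
The only dessert still possible for house 1 is fudge.
House 4's hobby must be origami (nothing else left).
The only favorite fruit still possible for house 4 is plums.
The person who makes pudding is in house 3 (clue 3).
House 2 dessert: only tarts fits.
So: house 1 = fudge/chess/peaches, house 2 = tarts/hiking/kiwis, house 3 = pudding/reading/grapes, house 4 = mousse/origami/plums.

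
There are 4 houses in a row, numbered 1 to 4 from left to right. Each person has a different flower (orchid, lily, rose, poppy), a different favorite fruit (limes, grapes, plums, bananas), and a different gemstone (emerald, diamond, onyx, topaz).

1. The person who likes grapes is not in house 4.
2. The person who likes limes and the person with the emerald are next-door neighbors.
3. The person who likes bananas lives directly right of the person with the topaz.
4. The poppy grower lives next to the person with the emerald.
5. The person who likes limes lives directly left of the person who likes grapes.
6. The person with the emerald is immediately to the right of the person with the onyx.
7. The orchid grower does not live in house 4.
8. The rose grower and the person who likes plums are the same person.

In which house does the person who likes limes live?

1

So house 4 gets diamond for gemstone.
The person who likes grapes is narrowed to house 2 or 3; consider each.
Placing it in house 3 leads to a contradiction, so it's in house 2.
The person who likes limes is in house 1 (clue 5).
The person with the emerald is in house 2 (clue 2).
Clue 6: the person with the onyx is in house 1.
The only gemstone still possible for house 3 is topaz.
The person who likes bananas is in house 4 (clue 3).
House 3's favorite fruit must be plums (nothing else left).
Clue 8: the rose grower is in house 3.
The only flower still possible for house 1 is poppy.
House 4's flower must be lily (nothing else left).
The only flower still possible for house 2 is orchid.
So: house 1 = poppy/limes/onyx, house 2 = orchid/grapes/emerald, house 3 = rose/plums/topaz, house 4 = lily/bananas/diamond.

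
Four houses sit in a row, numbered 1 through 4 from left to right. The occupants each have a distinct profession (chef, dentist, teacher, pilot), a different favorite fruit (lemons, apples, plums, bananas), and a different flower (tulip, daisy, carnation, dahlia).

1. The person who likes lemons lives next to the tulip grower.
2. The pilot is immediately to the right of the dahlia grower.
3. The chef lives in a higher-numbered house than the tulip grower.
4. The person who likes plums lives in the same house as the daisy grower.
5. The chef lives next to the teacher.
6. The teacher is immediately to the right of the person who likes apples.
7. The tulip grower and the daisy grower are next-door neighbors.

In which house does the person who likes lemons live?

House 1's profession must be dentist (nothing else left).
The chef is narrowed to house 2 or 3 or 4; consider each.
Placing it in house 2 and house 3 leads to a contradiction, so it's in house 4.
By clue 5, the teacher is in house 3.
By clue 6, the person who likes apples is in house 2.
House 2's profession must be pilot (nothing else left).
By clue 2, the dahlia grower is in house 1.
The person who likes plums is narrowed to house 3 or 4; consider each.
Placing it in house 4 leads to a contradiction, so it's in house 3.
From clue 4, the daisy grower must be in house 3.
The tulip grower is in house 2 (clue 7).
House 4 flower: only carnation fits.
The person who likes lemons is in house 1 (clue 1).
That leaves bananas as the favorite fruit for house 4.
So: house 1 = dentist/lemons/dahlia, house 2 = pilot/apples/tulip, house 3 = teacher/plums/daisy, house 4 = chef/bananas/carnation.

1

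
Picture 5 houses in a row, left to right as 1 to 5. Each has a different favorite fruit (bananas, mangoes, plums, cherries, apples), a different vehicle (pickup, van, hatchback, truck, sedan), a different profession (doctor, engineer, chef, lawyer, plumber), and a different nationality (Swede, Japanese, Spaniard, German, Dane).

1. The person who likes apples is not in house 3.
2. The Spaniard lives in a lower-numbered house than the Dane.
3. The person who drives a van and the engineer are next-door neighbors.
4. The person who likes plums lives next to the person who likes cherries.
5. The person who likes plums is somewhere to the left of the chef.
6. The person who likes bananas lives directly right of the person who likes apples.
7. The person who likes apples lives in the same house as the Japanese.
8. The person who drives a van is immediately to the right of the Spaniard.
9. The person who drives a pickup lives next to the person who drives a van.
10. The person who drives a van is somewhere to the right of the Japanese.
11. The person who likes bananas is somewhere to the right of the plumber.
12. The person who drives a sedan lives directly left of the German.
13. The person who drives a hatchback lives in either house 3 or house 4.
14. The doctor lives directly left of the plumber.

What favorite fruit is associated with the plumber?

apples

House 1 nationality: only Swede fits.
The person who likes apples is narrowed to house 2 or 4; consider each.
Placing it in house 4 leads to a contradiction, so it's in house 2.
The person who likes bananas is in house 3 (clue 6).
Clue 7 places the Japanese in house 2.
By clue 11, the plumber is in house 2.
The doctor is in house 1 (clue 14).
Clue 4 places the person who likes plums in house 4.
Clue 4 places the person who likes cherries in house 5.
Clue 5 places the chef in house 5.
House 1 favorite fruit: only mangoes fits.
So house 1 gets truck for vehicle.
House 2 vehicle: only sedan fits.
Clue 12 places the German in house 3.
That leaves Dane as the nationality for house 5.
By clue 8, the person who drives a van is in house 5.
Clue 9: the person who drives a pickup is in house 4.
That leaves hatchback as the vehicle for house 3.
House 4 nationality: only Spaniard fits.
The engineer is in house 4 (clue 3).
House 3's profession must be lawyer (nothing else left).
So: house 1 = mangoes/truck/doctor/Swede, house 2 = apples/sedan/plumber/Japanese, house 3 = bananas/hatchback/lawyer/German, house 4 = plums/pickup/engineer/Spaniard, house 5 = cherries/van/chef/Dane.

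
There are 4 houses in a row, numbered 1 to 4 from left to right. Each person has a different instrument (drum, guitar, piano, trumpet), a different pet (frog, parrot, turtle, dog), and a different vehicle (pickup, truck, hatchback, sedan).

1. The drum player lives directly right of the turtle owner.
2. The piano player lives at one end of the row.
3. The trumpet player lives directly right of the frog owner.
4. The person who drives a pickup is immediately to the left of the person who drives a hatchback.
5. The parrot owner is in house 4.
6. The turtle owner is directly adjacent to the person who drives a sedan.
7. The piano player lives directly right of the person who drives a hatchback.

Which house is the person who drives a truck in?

Clue 5 places the parrot owner in house 4.
From clue 7, the piano player must be in house 4.
The person who drives a hatchback is in house 3 (clue 7).
So house 1 gets guitar for instrument.
By clue 4, the person who drives a pickup is in house 2.
House 3's pet must be dog (nothing else left).
House 1's vehicle must be sedan (nothing else left).
House 4 vehicle: only truck fits.
From clue 6, the turtle owner must be in house 2.
So house 1 gets frog for pet.
Clue 1 places the drum player in house 3.
From clue 3, the trumpet player must be in house 2.
So: house 1 = guitar/frog/sedan, house 2 = trumpet/turtle/pickup, house 3 = drum/dog/hatchback, house 4 = piano/parrot/truck.

4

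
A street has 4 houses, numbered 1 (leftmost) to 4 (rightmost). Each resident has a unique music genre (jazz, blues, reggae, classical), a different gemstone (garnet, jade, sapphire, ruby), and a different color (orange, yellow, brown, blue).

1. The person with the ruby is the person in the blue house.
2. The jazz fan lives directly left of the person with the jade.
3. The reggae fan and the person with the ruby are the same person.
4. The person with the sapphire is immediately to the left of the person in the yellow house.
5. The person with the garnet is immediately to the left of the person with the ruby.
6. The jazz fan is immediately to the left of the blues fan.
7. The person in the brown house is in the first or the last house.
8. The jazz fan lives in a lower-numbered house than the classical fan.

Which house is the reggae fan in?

The only music genre still possible for house 1 is jazz.
Clue 2 places the person with the jade in house 2.
The blues fan is in house 2 (clue 6).
The only gemstone still possible for house 4 is ruby.
From clue 1, the person in the blue house must be in house 4.
The reggae fan is in house 4 (clue 3).
Clue 5: the person with the garnet is in house 3.
House 3's music genre must be classical (nothing else left).
The only gemstone still possible for house 1 is sapphire.
House 3 color: only orange fits.
The only color still possible for house 1 is brown.
So house 2 gets yellow for color.
So: house 1 = jazz/sapphire/brown, house 2 = blues/jade/yellow, house 3 = classical/garnet/orange, house 4 = reggae/ruby/blue.

4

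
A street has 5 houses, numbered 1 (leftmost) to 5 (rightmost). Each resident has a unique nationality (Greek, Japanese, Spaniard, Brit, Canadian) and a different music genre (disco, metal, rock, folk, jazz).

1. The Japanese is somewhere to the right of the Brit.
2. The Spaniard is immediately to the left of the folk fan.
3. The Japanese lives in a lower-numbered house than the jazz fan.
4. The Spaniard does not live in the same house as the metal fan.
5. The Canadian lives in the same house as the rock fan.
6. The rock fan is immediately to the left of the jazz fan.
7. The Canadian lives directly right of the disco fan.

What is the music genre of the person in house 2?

disco

So house 5 gets Greek for nationality.
The Brit is narrowed to house 1 or 2 or 3; consider each.
Placing it in house 2 and house 3 leads to a contradiction, so it's in house 1.
The Canadian is narrowed to house 2 or 3 or 4; consider each.
Placing it in house 2 and house 4 leads to a contradiction, so it's in house 3.
By clue 5, the rock fan is in house 3.
From clue 6, the jazz fan must be in house 4.
The disco fan is in house 2 (clue 7).
That leaves metal as the music genre for house 1.
House 5 music genre: only folk fits.
By clue 2, the Spaniard is in house 4.
From clue 3, the Japanese must be in house 2.
So: house 1 = Brit/metal, house 2 = Japanese/disco, house 3 = Canadian/rock, house 4 = Spaniard/jazz, house 5 = Greek/folk.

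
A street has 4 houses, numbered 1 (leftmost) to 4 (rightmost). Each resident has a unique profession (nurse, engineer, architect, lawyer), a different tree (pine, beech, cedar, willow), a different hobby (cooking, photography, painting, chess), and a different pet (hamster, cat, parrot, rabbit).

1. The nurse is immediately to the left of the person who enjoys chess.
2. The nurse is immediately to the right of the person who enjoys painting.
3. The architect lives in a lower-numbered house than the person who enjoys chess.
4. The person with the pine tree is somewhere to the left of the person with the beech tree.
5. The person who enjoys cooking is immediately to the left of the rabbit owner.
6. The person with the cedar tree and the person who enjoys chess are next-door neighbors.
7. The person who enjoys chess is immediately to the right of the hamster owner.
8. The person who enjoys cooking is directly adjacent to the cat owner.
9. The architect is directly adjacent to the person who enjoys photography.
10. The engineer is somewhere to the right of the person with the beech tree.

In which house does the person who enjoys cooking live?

The engineer is narrowed to house 3 or 4; consider each.
Placing it in house 3 leads to a contradiction, so it's in house 4.
The nurse is narrowed to house 2 or 3; consider each.
Placing it in house 2 leads to a contradiction, so it's in house 3.
By clue 1, the person who enjoys chess is in house 4.
Clue 2 places the person who enjoys painting in house 2.
By clue 6, the person with the cedar tree is in house 3.
From clue 7, the hamster owner must be in house 3.
The only tree still possible for house 4 is willow.
Clue 4: the person with the pine tree is in house 1.
By clue 9, the architect is in house 2.
House 1's profession must be lawyer (nothing else left).
House 2's tree must be beech (nothing else left).
House 1's pet must be parrot (nothing else left).
The person who enjoys cooking is narrowed to house 1 or 3; consider each.
Placing it in house 1 leads to a contradiction, so it's in house 3.
Clue 5: the rabbit owner is in house 4.
House 1's hobby must be photography (nothing else left).
So house 2 gets cat for pet.
So: house 1 = lawyer/pine/photography/parrot, house 2 = architect/beech/painting/cat, house 3 = nurse/cedar/cooking/hamster, house 4 = engineer/willow/chess/rabbit.

3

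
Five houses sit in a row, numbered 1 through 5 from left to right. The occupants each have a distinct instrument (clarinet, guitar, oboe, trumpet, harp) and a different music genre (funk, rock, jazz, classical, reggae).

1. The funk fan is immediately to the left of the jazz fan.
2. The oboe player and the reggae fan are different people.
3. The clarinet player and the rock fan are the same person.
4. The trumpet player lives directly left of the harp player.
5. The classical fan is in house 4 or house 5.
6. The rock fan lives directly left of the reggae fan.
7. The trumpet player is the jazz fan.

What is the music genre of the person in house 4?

jazz

The classical fan is narrowed to house 4 or 5; consider each.
Placing it in house 4 leads to a contradiction, so it's in house 5.
The clarinet player is narrowed to house 1 or 2 or 3; consider each.
Placing it in house 2 and house 3 leads to a contradiction, so it's in house 1.
Clue 3 places the rock fan in house 1.
By clue 6, the reggae fan is in house 2.
That leaves jazz as the music genre for house 4.
The trumpet player is in house 4 (clue 7).
That leaves guitar as the instrument for house 2.
The only music genre still possible for house 3 is funk.
Clue 4: the harp player is in house 5.
That leaves oboe as the instrument for house 3.
So: house 1 = clarinet/rock, house 2 = guitar/reggae, house 3 = oboe/funk, house 4 = trumpet/jazz, house 5 = harp/classical.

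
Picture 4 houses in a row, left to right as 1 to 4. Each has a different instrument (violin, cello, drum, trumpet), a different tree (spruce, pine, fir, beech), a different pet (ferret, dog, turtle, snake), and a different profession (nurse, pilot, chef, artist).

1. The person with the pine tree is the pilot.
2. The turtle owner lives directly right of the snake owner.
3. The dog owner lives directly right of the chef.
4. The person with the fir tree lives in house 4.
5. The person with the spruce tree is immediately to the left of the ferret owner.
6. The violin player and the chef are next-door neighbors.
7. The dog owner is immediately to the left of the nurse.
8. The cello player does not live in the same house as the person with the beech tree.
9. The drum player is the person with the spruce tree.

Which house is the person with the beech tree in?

2

Clue 4: the person with the fir tree is in house 4.
That leaves snake as the pet for house 1.
Clue 2: the turtle owner is in house 2.
The only pet still possible for house 4 is ferret.
Clue 3: the chef is in house 2.
Clue 5 places the person with the spruce tree in house 3.
Clue 7 places the nurse in house 4.
From clue 9, the drum player must be in house 3.
So house 3 gets dog for pet.
By clue 1, the person with the pine tree is in house 1.
Clue 1 places the pilot in house 1.
That leaves violin as the instrument for house 1.
So house 2 gets beech for tree.
The only profession still possible for house 3 is artist.
Clue 8 places the cello player in house 4.
House 2 instrument: only trumpet fits.
So: house 1 = violin/pine/snake/pilot, house 2 = trumpet/beech/turtle/chef, house 3 = drum/spruce/dog/artist, house 4 = cello/fir/ferret/nurse.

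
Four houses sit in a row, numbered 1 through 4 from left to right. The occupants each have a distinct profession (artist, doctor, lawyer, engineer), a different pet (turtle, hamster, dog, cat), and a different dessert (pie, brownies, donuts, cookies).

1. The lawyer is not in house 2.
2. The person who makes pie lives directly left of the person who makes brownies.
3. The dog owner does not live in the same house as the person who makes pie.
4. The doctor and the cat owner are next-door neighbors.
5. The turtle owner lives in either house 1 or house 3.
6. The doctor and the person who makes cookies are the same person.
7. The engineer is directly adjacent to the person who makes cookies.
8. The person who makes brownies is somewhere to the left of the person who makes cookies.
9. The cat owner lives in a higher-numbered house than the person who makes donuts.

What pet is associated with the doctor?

dog

House 4's dessert must be cookies (nothing else left).
By clue 6, the doctor is in house 4.
By clue 7, the engineer is in house 3.
So house 2 gets artist for profession.
By clue 4, the cat owner is in house 3.
So house 1 gets lawyer for profession.
House 3's dessert must be brownies (nothing else left).
The person who makes pie is in house 2 (clue 2).
House 1's pet must be turtle (nothing else left).
So house 2 gets hamster for pet.
That leaves dog as the pet for house 4.
That leaves donuts as the dessert for house 1.
So: house 1 = lawyer/turtle/donuts, house 2 = artist/hamster/pie, house 3 = engineer/cat/brownies, house 4 = doctor/dog/cookies.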